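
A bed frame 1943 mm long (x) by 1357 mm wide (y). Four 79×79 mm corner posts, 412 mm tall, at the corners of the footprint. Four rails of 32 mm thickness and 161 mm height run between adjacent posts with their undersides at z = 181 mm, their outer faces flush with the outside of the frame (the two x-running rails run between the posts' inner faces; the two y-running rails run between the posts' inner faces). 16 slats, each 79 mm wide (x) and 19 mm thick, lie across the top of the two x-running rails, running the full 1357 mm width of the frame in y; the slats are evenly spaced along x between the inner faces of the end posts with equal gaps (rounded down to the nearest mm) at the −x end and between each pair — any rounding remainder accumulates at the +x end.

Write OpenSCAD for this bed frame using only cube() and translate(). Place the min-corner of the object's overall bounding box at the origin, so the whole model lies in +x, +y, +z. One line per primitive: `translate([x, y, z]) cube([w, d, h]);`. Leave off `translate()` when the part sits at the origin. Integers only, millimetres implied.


cube([79, 79, 412]);
translate([0, 1278, 0]) cube([79, 79, 412]);
translate([1864, 0, 0]) cube([79, 79, 412]);
translate([1864, 1278, 0]) cube([79, 79, 412]);
translate([79, 0, 181]) cube([1785, 32, 161]);
translate([79, 1325, 181]) cube([1785, 32, 161]);
translate([0, 79, 181]) cube([32, 1199, 161]);
translate([1911, 79, 181]) cube([32, 1199, 161]);
translate([109, 0, 342]) cube([79, 1357, 19]);
translate([218, 0, 342]) cube([79, 1357, 19]);
translate([327, 0, 342]) cube([79, 1357, 19]);
translate([436, 0, 342]) cube([79, 1357, 19]);
translate([545, 0, 342]) cube([79, 1357, 19]);
translate([654, 0, 342]) cube([79, 1357, 19]);
translate([763, 0, 342]) cube([79, 1357, 19]);
translate([872, 0, 342]) cube([79, 1357, 19]);
translate([981, 0, 342]) cube([79, 1357, 19]);
translate([1090, 0, 342]) cube([79, 1357, 19]);
translate([1199, 0, 342]) cube([79, 1357, 19]);
translate([1308, 0, 342]) cube([79, 1357, 19]);
translate([1417, 0, 342]) cube([79, 1357, 19]);
translate([1526, 0, 342]) cube([79, 1357, 19]);
translate([1635, 0, 342]) cube([79, 1357, 19]);
translate([1744, 0, 342]) cube([79, 1357, 19]);


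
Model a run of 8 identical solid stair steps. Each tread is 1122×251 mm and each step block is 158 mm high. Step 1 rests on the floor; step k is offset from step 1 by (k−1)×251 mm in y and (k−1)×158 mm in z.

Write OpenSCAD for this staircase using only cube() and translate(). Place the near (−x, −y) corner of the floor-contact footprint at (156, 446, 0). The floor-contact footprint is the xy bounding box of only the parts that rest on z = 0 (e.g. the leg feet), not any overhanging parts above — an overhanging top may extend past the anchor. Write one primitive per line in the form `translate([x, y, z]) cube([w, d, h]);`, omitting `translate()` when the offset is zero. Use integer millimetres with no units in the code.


translate([156, 446, 0]) cube([1122, 251, 158]);
translate([156, 697, 158]) cube([1122, 251, 158]);
translate([156, 948, 316]) cube([1122, 251, 158]);
translate([156, 1199, 474]) cube([1122, 251, 158]);
translate([156, 1450, 632]) cube([1122, 251, 158]);
translate([156, 1701, 790]) cube([1122, 251, 158]);
translate([156, 1952, 948]) cube([1122, 251, 158]);
translate([156, 2203, 1106]) cube([1122, 251, 158]);


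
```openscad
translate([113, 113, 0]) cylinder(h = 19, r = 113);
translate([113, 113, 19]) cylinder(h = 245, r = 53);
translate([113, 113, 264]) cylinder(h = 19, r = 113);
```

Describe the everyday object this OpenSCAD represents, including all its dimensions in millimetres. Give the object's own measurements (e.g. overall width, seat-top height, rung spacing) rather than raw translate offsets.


A spool: two coaxial disc flanges of radius 113 mm and thickness 19 mm, joined by a core cylinder of radius 53 mm and height 245 mm. The lower flange rests on z = 0 and the three cylinders share a vertical axis.


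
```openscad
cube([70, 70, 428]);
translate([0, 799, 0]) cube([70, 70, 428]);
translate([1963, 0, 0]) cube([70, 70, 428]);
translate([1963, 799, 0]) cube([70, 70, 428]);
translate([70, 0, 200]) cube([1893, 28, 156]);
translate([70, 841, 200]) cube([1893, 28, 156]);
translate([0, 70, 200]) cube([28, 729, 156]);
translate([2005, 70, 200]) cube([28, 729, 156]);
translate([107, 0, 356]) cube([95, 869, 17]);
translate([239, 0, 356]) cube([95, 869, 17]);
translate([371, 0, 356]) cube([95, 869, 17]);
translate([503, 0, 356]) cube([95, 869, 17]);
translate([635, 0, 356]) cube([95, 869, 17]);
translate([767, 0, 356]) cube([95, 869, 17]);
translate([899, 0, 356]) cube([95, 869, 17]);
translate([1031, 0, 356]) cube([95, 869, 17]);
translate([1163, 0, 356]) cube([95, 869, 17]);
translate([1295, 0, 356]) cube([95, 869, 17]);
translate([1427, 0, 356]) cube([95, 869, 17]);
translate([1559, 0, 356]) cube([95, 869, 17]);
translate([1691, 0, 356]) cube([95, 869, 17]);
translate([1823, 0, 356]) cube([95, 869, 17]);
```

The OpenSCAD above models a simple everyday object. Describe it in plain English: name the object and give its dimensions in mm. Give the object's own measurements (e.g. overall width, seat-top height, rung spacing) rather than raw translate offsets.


A bed frame 2033 mm long (x) by 869 mm wide (y). Four 70×70 mm corner posts, 428 mm tall, at the corners of the footprint. Four rails of 28 mm thickness and 156 mm height run between adjacent posts with their undersides at z = 200 mm, their outer faces flush with the outside of the frame (the two x-running rails run between the posts' inner faces; the two y-running rails run between the posts' inner faces). 14 slats, each 95 mm wide (x) and 17 mm thick, lie across the top of the two x-running rails, running the full 869 mm width of the frame in y; along x they sit between the end posts with a 37 mm gap after the −x posts and between neighbouring slats, leaving 45 mm before the +x posts.


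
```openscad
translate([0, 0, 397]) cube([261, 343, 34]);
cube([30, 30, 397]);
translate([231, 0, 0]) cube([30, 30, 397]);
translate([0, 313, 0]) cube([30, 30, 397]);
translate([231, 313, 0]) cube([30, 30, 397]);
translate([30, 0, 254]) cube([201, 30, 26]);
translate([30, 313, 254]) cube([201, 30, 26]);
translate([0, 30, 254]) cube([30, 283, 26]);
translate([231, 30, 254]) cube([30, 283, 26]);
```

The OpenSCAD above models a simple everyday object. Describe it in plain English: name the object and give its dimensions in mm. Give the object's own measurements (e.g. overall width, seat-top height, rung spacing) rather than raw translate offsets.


A simple wooden stool: a rectangular seat 261 mm (x) by 343 mm (y), 34 mm thick, top face at z = 431 mm, on four square legs, each 30×30 mm in cross-section. The legs rest on z = 0, each flush with a corner of the seat. Four stretchers, 30 mm wide and 26 mm tall, connect adjacent legs with their undersides at z = 254 mm, each running between the inner faces of the legs it joins and aligned with the legs' outer faces on the other axis.


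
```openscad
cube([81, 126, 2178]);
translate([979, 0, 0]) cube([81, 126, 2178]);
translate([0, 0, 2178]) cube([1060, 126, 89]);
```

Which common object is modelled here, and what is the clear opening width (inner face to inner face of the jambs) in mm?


A door frame. The clear opening width is 898 mm.

Two 2178 mm tall posts with a header on top — a door frame. The left jamb is 81 mm wide at x = 0; the right jamb starts at x = 979. The clear opening is 979 − 81 = 898 mm.


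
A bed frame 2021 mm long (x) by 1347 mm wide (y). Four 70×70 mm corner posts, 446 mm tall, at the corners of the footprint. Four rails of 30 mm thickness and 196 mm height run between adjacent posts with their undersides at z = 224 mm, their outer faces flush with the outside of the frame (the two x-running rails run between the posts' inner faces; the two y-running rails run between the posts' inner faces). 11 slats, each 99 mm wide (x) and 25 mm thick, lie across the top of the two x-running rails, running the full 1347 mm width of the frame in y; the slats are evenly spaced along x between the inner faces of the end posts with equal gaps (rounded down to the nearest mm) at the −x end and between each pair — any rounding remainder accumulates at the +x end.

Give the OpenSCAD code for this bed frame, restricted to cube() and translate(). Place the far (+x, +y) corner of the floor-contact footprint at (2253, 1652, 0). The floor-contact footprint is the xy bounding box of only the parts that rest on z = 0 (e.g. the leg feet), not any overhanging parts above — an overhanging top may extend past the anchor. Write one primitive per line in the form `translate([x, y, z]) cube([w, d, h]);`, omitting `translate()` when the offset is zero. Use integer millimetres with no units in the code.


translate([232, 305, 0]) cube([70, 70, 446]);
translate([232, 1582, 0]) cube([70, 70, 446]);
translate([2183, 305, 0]) cube([70, 70, 446]);
translate([2183, 1582, 0]) cube([70, 70, 446]);
translate([302, 305, 224]) cube([1881, 30, 196]);
translate([302, 1622, 224]) cube([1881, 30, 196]);
translate([232, 375, 224]) cube([30, 1207, 196]);
translate([2223, 375, 224]) cube([30, 1207, 196]);
translate([368, 305, 420]) cube([99, 1347, 25]);
translate([533, 305, 420]) cube([99, 1347, 25]);
translate([698, 305, 420]) cube([99, 1347, 25]);
translate([863, 305, 420]) cube([99, 1347, 25]);
translate([1028, 305, 420]) cube([99, 1347, 25]);
translate([1193, 305, 420]) cube([99, 1347, 25]);
translate([1358, 305, 420]) cube([99, 1347, 25]);
translate([1523, 305, 420]) cube([99, 1347, 25]);
translate([1688, 305, 420]) cube([99, 1347, 25]);
translate([1853, 305, 420]) cube([99, 1347, 25]);
translate([2018, 305, 420]) cube([99, 1347, 25]);


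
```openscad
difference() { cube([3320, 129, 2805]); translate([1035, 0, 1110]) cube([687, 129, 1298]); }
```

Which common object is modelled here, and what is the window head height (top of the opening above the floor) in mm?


A wall with a window opening. The window head height is 2408 mm.

A wall with a rectangular opening subtracted — a window. Sill at z = 1110, opening 1298 mm tall, so the head is at 1110 + 1298 = 2408 mm.


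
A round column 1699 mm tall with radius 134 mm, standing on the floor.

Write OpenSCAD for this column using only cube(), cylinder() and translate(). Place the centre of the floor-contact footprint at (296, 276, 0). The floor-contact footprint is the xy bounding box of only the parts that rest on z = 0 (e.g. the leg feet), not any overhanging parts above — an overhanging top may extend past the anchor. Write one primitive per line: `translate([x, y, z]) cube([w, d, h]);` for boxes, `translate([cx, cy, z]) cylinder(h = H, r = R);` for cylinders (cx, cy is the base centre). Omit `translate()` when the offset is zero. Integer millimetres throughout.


translate([296, 276, 0]) cylinder(h = 1699, r = 134);


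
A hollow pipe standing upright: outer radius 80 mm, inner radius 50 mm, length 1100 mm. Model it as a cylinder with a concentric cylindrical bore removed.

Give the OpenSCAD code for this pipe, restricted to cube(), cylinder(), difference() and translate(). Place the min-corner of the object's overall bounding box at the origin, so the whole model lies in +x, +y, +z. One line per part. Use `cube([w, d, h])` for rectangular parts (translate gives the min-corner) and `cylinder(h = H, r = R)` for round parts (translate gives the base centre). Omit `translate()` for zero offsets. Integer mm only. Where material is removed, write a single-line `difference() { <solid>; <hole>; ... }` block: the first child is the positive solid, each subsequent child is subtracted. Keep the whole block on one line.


difference() { translate([80, 80, 0]) cylinder(h = 1100, r = 80); translate([80, 80, 0]) cylinder(h = 1100, r = 50); }


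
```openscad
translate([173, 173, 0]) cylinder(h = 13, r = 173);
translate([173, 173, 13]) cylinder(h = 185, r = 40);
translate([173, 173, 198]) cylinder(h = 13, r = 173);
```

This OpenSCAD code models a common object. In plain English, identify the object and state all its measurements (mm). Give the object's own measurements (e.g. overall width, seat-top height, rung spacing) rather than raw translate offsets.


A spool: two coaxial disc flanges of radius 173 mm and thickness 13 mm, joined by a core cylinder of radius 40 mm and height 185 mm. The lower flange rests on z = 0 and the three cylinders share a vertical axis.


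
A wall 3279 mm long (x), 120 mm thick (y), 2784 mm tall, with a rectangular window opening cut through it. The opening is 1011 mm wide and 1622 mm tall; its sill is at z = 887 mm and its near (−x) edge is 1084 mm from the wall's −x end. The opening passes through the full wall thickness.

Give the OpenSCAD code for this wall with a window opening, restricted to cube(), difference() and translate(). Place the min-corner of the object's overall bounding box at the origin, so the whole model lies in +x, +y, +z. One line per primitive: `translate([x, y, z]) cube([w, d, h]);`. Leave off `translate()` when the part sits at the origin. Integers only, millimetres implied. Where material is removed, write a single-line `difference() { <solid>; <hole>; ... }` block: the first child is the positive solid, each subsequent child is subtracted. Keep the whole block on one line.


difference() { cube([3279, 120, 2784]); translate([1084, 0, 887]) cube([1011, 120, 1622]); }


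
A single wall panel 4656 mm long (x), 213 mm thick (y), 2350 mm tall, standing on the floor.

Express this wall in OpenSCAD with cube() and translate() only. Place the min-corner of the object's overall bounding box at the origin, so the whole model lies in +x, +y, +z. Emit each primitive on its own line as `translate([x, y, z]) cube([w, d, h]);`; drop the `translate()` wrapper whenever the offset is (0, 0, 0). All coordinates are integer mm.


cube([4656, 213, 2350]);


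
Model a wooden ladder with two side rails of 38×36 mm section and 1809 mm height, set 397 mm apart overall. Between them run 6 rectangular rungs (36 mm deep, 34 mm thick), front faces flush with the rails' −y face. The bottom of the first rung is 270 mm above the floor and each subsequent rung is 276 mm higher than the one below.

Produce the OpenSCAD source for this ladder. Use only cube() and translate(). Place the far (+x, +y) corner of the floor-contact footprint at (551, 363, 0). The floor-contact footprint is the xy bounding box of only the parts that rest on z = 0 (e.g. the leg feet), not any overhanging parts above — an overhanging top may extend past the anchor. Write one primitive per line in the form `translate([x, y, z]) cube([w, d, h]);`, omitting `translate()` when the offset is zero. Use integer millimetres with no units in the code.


// rung span = 397 - 2*38 = 321
// rung[k] z = 270 + k*276
translate([154, 327, 0]) cube([38, 36, 1809]);
translate([513, 327, 0]) cube([38, 36, 1809]);
translate([192, 327, 270]) cube([321, 36, 34]);
translate([192, 327, 546]) cube([321, 36, 34]);
translate([192, 327, 822]) cube([321, 36, 34]);
translate([192, 327, 1098]) cube([321, 36, 34]);
translate([192, 327, 1374]) cube([321, 36, 34]);
translate([192, 327, 1650]) cube([321, 36, 34]);


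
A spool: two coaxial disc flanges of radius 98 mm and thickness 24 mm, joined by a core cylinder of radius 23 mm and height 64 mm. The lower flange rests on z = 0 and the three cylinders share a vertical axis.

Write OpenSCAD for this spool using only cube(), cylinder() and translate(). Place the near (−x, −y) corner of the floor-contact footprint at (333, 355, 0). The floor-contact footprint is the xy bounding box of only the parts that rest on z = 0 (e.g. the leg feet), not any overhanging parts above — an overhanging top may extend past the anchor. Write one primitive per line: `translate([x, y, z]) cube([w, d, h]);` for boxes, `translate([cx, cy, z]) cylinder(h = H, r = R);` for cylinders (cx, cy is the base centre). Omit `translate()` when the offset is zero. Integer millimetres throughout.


translate([431, 453, 0]) cylinder(h = 24, r = 98);
translate([431, 453, 24]) cylinder(h = 64, r = 23);
translate([431, 453, 88]) cylinder(h = 24, r = 98);


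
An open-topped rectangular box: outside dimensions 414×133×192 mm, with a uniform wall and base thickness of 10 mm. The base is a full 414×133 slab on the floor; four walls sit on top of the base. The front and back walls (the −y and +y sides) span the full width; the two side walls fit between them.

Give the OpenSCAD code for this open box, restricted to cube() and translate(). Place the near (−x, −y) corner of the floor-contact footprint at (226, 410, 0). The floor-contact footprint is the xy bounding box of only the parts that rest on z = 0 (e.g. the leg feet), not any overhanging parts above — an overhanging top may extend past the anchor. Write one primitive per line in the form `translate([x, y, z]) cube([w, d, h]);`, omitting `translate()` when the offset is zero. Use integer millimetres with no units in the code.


translate([226, 410, 0]) cube([414, 133, 10]);
translate([226, 410, 10]) cube([414, 10, 182]);
translate([226, 533, 10]) cube([414, 10, 182]);
translate([226, 420, 10]) cube([10, 113, 182]);
translate([630, 420, 10]) cube([10, 113, 182]);


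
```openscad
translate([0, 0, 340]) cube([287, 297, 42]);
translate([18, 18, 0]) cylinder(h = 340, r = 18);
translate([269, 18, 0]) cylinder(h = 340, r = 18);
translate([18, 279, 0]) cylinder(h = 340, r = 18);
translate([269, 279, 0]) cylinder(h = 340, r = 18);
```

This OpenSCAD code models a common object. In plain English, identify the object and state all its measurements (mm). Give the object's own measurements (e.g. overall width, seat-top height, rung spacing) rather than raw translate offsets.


A simple wooden stool: a rectangular seat 287 mm (x) by 297 mm (y), 42 mm thick, top face at z = 382 mm, on four round legs, each 36 mm in diameter. The legs rest on z = 0, each leg's axis is inset half a diameter from the nearest pair of seat edges (so the leg's bounding box is flush with the corner).


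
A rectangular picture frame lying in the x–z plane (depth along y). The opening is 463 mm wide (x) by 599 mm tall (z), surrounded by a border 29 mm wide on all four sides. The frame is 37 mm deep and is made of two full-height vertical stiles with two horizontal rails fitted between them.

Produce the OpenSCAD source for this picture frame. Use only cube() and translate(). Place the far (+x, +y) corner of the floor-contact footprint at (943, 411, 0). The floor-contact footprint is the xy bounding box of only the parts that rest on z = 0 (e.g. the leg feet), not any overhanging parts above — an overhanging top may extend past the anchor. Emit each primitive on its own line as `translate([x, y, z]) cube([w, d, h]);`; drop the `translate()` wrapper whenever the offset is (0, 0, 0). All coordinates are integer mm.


translate([422, 374, 0]) cube([29, 37, 657]);
translate([914, 374, 0]) cube([29, 37, 657]);
translate([451, 374, 0]) cube([463, 37, 29]);
translate([451, 374, 628]) cube([463, 37, 29]);


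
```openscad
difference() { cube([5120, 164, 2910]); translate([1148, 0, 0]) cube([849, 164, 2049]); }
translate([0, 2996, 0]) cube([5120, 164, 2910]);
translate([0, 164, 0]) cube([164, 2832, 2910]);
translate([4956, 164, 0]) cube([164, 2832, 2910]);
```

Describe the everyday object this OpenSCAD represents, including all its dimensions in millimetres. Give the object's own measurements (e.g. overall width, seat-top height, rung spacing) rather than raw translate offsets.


A single room: four walls, each 2910 mm tall and 164 mm thick, enclosing an outside footprint 5120×3160 mm (x × y), no floor or roof. The front and back walls (−y and +y sides) run the full x-width; the side walls fit between their inner faces. A door opening 849 mm wide and 2049 mm tall is cut through the front wall from the floor up, its −x edge 1148 mm from the wall's −x end.


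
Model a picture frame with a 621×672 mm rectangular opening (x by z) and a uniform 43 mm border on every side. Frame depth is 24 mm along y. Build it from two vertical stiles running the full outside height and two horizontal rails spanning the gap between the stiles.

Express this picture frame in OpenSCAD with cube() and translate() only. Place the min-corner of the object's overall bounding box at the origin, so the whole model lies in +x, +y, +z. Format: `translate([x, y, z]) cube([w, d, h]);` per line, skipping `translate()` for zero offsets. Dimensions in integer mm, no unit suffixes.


cube([43, 24, 758]);
translate([664, 0, 0]) cube([43, 24, 758]);
translate([43, 0, 0]) cube([621, 24, 43]);
translate([43, 0, 715]) cube([621, 24, 43]);


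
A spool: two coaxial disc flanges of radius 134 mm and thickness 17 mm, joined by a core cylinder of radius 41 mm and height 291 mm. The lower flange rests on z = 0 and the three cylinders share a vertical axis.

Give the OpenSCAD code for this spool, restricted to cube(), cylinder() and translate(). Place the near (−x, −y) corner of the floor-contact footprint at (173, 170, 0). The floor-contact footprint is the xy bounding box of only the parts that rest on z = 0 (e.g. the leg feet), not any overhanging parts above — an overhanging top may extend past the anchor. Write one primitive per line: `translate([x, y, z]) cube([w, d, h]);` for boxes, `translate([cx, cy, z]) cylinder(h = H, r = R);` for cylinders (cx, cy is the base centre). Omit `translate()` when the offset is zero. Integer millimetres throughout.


translate([307, 304, 0]) cylinder(h = 17, r = 134);
translate([307, 304, 17]) cylinder(h = 291, r = 41);
translate([307, 304, 308]) cylinder(h = 17, r = 134);


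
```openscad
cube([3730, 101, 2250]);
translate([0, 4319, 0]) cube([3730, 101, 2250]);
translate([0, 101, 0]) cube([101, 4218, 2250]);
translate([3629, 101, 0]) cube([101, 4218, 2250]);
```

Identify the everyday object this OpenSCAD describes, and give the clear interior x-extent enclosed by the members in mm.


A house (or room) frame. The interior width is 3528 mm.

Four 2250 mm walls enclosing a rectangle with no floor or roof — a room or house frame. Outside width is 3730 mm and wall thickness is 101 mm, so the interior width is 3730 − 2 × 101 = 3528 mm.


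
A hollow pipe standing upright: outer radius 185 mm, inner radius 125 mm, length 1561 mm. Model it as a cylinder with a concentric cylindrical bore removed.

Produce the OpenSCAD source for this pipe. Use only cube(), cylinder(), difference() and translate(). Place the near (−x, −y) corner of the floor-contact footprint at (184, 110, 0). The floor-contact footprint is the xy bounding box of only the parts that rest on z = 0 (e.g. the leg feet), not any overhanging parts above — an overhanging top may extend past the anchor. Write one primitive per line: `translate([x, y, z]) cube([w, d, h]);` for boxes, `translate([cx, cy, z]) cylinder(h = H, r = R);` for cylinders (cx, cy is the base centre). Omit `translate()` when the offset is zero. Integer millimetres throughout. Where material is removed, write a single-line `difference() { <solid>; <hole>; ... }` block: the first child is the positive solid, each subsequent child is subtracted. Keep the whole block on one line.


difference() { translate([369, 295, 0]) cylinder(h = 1561, r = 185); translate([369, 295, 0]) cylinder(h = 1561, r = 125); }


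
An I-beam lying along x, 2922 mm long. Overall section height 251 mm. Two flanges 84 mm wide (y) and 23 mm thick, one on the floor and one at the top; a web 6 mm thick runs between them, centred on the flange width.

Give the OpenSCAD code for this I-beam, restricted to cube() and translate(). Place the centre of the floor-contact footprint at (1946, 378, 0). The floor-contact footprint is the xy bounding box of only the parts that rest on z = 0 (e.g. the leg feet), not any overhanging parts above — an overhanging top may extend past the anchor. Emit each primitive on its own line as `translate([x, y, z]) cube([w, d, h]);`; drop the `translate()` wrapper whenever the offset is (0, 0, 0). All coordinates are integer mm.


translate([485, 336, 0]) cube([2922, 84, 23]);
translate([485, 375, 23]) cube([2922, 6, 205]);
translate([485, 336, 228]) cube([2922, 84, 23]);


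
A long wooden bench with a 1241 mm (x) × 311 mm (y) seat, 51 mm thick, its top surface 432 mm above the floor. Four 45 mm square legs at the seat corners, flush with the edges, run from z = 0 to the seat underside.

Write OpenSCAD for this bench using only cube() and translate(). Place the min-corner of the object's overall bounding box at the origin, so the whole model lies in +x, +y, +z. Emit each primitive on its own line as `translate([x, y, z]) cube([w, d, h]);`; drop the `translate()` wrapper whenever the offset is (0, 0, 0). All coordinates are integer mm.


translate([0, 0, 381]) cube([1241, 311, 51]);
cube([45, 45, 381]);
translate([0, 266, 0]) cube([45, 45, 381]);
translate([1196, 0, 0]) cube([45, 45, 381]);
translate([1196, 266, 0]) cube([45, 45, 381]);


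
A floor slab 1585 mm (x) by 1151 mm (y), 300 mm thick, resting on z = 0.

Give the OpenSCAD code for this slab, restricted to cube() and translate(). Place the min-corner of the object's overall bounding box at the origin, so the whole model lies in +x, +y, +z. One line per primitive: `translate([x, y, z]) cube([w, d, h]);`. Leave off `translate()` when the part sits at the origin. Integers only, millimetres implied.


cube([1585, 1151, 300]);


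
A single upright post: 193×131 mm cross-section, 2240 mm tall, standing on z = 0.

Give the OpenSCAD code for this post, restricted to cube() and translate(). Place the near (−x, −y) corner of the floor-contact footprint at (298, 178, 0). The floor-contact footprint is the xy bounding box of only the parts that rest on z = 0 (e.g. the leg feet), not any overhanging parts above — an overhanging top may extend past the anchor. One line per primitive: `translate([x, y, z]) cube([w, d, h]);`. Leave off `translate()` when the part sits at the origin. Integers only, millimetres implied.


translate([298, 178, 0]) cube([193, 131, 2240]);


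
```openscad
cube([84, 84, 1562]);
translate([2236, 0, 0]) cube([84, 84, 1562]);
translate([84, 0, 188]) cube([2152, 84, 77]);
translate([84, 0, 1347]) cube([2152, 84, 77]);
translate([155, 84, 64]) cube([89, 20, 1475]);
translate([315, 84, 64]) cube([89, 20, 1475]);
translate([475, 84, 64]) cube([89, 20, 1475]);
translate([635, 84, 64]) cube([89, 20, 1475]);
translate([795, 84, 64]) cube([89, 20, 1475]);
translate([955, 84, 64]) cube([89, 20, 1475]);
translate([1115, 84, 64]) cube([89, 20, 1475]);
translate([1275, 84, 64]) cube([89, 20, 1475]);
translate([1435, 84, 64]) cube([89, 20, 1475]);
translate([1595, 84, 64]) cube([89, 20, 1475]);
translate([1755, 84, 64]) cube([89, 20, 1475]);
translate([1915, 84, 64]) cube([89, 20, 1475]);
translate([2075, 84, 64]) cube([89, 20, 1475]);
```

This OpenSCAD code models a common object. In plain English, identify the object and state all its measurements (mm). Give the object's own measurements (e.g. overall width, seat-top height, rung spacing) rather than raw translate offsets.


A fence section. Two 84×84 mm posts, 1562 mm tall, stand on the floor with a clear span of 2152 mm between their inner faces. Two horizontal rails of 84×77 mm section span the gap between the posts with their undersides at z = 188 mm and z = 1347 mm, flush with the posts' −y face. 13 pickets, each 89 mm wide, 20 mm thick and 1475 mm tall, are fixed to the +y face of the rails with their bottoms at z = 64 mm, spaced across the span with a 71 mm gap after the −x post and between neighbouring pickets, with 72 mm left before the +x post.


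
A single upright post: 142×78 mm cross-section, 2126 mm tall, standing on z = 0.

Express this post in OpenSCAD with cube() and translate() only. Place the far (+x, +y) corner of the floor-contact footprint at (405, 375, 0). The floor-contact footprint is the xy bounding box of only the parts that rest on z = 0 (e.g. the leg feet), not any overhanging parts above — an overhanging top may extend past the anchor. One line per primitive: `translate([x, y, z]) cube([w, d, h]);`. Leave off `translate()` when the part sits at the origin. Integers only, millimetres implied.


translate([263, 297, 0]) cube([142, 78, 2126]);


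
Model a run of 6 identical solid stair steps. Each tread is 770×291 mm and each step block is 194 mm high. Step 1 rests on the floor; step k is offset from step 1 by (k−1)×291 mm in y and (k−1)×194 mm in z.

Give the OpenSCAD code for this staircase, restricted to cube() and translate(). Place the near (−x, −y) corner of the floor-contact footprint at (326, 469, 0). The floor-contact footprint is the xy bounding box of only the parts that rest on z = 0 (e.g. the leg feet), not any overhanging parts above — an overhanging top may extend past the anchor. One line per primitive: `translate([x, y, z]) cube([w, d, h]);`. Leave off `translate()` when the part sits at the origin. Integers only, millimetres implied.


translate([326, 469, 0]) cube([770, 291, 194]);
translate([326, 760, 194]) cube([770, 291, 194]);
translate([326, 1051, 388]) cube([770, 291, 194]);
translate([326, 1342, 582]) cube([770, 291, 194]);
translate([326, 1633, 776]) cube([770, 291, 194]);
translate([326, 1924, 970]) cube([770, 291, 194]);


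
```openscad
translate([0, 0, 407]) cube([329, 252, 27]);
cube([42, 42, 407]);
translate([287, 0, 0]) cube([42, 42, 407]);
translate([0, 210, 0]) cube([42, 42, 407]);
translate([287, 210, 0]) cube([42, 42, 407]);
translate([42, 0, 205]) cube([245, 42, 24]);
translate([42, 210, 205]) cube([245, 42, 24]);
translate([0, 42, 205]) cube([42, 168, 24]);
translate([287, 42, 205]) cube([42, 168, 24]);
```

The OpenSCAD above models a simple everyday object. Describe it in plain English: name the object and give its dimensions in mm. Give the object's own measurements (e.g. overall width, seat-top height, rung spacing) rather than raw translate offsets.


A simple wooden stool: a rectangular seat 329 mm (x) by 252 mm (y), 27 mm thick, top face at z = 434 mm, on four square legs, each 42×42 mm in cross-section. The legs rest on z = 0, each flush with a corner of the seat. Four stretchers, 42 mm wide and 24 mm tall, connect adjacent legs with their undersides at z = 205 mm, each running between the inner faces of the legs it joins and aligned with the legs' outer faces on the other axis.


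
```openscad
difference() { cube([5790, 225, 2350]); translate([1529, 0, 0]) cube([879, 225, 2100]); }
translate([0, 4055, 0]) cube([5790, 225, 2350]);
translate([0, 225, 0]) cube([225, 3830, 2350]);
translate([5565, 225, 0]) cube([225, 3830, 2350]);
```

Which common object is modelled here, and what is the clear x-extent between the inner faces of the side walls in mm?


A single room. The interior width is 5340 mm.

Four walls enclosing a rectangle with a door in the front wall — a room. Outside width 5790 minus two 225 mm walls gives 5340 mm.


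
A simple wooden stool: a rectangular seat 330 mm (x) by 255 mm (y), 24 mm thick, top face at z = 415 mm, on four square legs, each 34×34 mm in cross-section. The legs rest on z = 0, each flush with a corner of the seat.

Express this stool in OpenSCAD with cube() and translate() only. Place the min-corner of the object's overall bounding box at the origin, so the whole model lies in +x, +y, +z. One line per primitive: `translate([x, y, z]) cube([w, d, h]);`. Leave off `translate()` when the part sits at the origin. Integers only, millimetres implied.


translate([0, 0, 391]) cube([330, 255, 24]);
cube([34, 34, 391]);
translate([296, 0, 0]) cube([34, 34, 391]);
translate([0, 221, 0]) cube([34, 34, 391]);
translate([296, 221, 0]) cube([34, 34, 391]);


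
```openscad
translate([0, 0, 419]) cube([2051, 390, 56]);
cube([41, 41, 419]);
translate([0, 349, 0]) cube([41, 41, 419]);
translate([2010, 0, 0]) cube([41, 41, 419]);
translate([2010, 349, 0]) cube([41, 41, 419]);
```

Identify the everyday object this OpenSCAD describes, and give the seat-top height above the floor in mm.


A bench. The seat-top height is 475 mm.

A long slab on four corner posts — a bench. The slab sits at z = 419 with thickness 56, so the top is 419 + 56 = 475 mm.


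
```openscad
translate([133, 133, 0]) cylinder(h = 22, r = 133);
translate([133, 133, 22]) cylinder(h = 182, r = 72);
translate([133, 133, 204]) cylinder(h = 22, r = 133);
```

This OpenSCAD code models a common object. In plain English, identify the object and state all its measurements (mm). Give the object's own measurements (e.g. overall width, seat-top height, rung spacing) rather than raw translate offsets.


A spool: two coaxial disc flanges of radius 133 mm and thickness 22 mm, joined by a core cylinder of radius 72 mm and height 182 mm. The lower flange rests on z = 0 and the three cylinders share a vertical axis.


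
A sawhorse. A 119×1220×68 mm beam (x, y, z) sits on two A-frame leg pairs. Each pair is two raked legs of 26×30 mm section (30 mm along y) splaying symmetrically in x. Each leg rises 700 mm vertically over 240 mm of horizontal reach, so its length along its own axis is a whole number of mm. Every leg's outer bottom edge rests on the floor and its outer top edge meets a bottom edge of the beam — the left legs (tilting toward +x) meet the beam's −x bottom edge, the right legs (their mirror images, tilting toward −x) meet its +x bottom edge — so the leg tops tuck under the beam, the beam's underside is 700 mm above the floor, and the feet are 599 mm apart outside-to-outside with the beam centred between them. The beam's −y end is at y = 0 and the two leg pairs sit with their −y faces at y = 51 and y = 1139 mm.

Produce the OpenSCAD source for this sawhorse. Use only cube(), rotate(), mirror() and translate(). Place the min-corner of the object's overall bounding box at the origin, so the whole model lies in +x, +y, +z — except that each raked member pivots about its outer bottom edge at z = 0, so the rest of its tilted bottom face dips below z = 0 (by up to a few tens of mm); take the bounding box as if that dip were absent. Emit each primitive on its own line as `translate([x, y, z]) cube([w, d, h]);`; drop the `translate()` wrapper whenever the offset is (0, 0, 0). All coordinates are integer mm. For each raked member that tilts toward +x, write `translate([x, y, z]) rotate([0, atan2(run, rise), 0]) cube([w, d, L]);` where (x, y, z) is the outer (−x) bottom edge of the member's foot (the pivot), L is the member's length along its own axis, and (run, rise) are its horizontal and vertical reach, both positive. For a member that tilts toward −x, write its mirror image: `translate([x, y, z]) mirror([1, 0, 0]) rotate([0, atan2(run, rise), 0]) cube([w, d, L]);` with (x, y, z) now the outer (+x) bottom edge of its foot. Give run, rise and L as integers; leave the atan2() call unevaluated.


translate([240, 0, 700]) cube([119, 1220, 68]);
translate([0, 51, 0]) rotate([0, atan2(240, 700), 0]) cube([26, 30, 740]);
translate([599, 51, 0]) mirror([1, 0, 0]) rotate([0, atan2(240, 700), 0]) cube([26, 30, 740]);
translate([0, 1139, 0]) rotate([0, atan2(240, 700), 0]) cube([26, 30, 740]);
translate([599, 1139, 0]) mirror([1, 0, 0]) rotate([0, atan2(240, 700), 0]) cube([26, 30, 740]);


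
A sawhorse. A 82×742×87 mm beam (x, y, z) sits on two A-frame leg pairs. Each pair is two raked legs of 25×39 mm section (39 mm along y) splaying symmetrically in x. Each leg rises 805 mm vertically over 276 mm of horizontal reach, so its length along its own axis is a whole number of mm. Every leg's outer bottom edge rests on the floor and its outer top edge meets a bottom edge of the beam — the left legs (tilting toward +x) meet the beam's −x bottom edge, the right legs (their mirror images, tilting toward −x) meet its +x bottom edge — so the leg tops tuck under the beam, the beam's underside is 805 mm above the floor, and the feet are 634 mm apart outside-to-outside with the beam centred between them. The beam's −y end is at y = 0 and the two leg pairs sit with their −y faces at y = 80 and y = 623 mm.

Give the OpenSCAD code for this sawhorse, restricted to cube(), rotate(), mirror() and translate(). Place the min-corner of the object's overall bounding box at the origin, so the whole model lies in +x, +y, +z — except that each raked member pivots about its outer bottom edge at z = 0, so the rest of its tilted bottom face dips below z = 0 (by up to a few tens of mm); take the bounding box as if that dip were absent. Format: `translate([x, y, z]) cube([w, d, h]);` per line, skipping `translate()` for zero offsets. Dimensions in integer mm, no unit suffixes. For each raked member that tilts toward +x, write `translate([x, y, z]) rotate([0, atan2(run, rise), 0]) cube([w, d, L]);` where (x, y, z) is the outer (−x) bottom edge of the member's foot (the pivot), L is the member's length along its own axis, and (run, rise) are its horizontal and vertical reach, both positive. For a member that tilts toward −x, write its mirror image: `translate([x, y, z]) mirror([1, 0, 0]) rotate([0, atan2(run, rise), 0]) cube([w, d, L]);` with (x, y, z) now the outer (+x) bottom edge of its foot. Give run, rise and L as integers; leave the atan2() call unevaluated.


translate([276, 0, 805]) cube([82, 742, 87]);
translate([0, 80, 0]) rotate([0, atan2(276, 805), 0]) cube([25, 39, 851]);
translate([634, 80, 0]) mirror([1, 0, 0]) rotate([0, atan2(276, 805), 0]) cube([25, 39, 851]);
translate([0, 623, 0]) rotate([0, atan2(276, 805), 0]) cube([25, 39, 851]);
translate([634, 623, 0]) mirror([1, 0, 0]) rotate([0, atan2(276, 805), 0]) cube([25, 39, 851]);


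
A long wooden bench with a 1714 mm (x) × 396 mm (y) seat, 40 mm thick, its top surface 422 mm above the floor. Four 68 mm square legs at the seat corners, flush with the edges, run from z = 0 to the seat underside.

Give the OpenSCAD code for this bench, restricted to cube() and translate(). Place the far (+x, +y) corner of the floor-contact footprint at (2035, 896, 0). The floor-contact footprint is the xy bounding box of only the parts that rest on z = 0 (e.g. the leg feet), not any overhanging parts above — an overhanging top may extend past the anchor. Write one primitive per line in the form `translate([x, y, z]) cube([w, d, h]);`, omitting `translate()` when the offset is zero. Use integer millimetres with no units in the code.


translate([321, 500, 382]) cube([1714, 396, 40]);
translate([321, 500, 0]) cube([68, 68, 382]);
translate([321, 828, 0]) cube([68, 68, 382]);
translate([1967, 500, 0]) cube([68, 68, 382]);
translate([1967, 828, 0]) cube([68, 68, 382]);


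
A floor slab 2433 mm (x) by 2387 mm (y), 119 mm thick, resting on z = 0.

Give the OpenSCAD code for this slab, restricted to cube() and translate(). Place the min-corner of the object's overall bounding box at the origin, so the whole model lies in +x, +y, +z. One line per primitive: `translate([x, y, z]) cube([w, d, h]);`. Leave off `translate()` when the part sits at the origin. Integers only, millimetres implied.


cube([2433, 2387, 119]);


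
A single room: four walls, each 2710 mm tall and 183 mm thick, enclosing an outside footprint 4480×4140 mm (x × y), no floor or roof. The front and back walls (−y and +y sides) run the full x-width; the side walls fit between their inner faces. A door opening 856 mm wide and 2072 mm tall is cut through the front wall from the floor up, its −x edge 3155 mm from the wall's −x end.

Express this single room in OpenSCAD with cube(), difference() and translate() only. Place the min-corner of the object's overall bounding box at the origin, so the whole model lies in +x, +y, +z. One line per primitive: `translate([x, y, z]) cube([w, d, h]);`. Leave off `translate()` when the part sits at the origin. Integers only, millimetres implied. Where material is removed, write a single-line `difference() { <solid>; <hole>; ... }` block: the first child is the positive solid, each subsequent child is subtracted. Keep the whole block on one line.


difference() { cube([4480, 183, 2710]); translate([3155, 0, 0]) cube([856, 183, 2072]); }
translate([0, 3957, 0]) cube([4480, 183, 2710]);
translate([0, 183, 0]) cube([183, 3774, 2710]);
translate([4297, 183, 0]) cube([183, 3774, 2710]);
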